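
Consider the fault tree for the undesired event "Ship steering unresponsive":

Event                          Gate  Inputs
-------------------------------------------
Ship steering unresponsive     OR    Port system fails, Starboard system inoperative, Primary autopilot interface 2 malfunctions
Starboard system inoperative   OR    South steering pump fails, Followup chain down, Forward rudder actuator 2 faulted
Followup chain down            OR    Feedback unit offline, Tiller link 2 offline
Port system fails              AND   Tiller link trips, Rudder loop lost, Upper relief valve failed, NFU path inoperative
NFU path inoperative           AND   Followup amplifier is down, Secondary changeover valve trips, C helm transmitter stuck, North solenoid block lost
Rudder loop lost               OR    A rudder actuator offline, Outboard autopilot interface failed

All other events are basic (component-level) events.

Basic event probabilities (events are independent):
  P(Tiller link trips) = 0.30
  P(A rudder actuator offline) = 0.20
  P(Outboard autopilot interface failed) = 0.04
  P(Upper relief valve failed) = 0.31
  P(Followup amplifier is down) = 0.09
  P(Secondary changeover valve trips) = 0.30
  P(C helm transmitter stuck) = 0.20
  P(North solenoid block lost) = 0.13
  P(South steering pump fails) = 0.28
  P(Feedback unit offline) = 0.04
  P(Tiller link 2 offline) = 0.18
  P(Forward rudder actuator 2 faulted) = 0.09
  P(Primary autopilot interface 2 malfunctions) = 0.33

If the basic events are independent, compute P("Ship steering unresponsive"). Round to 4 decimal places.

0.6544

P(Rudder loop lost) [OR] = 1 − (1−0.20) × (1−0.04) = 0.232000
P(NFU path inoperative) [AND] = 0.09 × 0.30 × 0.20 × 0.13 = 0.000702
P(Port system fails) [AND] = 0.30 × 0.232000 × 0.31 × 0.000702 = 0.000015
P(Followup chain down) [OR] = 1 − (1−0.04) × (1−0.18) = 0.212800
P(Starboard system inoperative) [OR] = 1 − (1−0.28) × (1−0.212800) × (1−0.09) = 0.484227
P(Ship steering unresponsive) [OR] = 1 − (1−0.000015) × (1−0.484227) × (1−0.33) = 0.654437
Rounded to 4 decimal places: P(Ship steering unresponsive) ≈ 0.6544.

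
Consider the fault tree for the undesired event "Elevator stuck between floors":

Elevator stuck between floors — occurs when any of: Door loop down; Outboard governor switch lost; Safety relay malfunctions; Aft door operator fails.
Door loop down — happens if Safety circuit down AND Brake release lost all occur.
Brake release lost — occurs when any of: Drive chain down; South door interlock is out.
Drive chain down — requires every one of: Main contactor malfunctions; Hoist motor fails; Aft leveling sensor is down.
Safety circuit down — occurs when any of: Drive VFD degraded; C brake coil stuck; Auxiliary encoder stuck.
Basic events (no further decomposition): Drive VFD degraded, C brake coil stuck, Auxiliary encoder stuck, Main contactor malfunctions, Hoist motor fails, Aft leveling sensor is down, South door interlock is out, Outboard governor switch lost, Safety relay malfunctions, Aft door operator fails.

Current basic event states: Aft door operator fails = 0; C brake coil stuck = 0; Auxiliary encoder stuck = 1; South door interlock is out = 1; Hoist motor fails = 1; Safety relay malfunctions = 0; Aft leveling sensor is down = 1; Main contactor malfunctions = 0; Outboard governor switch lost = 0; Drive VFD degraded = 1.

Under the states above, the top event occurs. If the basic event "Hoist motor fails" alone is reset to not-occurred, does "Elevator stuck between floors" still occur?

Yes

Counterfactual: set "Hoist motor fails" to not occurred.
Safety circuit down [OR]: Drive VFD degraded=occurs, C brake coil stuck=not, Auxiliary encoder stuck=occurs → at least one input occurs → occurs.
Drive chain down [AND]: Main contactor malfunctions=not, Hoist motor fails=not, Aft leveling sensor is down=occurs → not all inputs occur → does not occur.
Brake release lost [OR]: Drive chain down=not, South door interlock is out=occurs → at least one input occurs → occurs.
Door loop down [AND]: Safety circuit down=occurs, Brake release lost=occurs → all inputs occur → occurs.
Elevator stuck between floors [OR]: Door loop down=occurs, Outboard governor switch lost=not, Safety relay malfunctions=not, Aft door operator fails=not → at least one input occurs → occurs.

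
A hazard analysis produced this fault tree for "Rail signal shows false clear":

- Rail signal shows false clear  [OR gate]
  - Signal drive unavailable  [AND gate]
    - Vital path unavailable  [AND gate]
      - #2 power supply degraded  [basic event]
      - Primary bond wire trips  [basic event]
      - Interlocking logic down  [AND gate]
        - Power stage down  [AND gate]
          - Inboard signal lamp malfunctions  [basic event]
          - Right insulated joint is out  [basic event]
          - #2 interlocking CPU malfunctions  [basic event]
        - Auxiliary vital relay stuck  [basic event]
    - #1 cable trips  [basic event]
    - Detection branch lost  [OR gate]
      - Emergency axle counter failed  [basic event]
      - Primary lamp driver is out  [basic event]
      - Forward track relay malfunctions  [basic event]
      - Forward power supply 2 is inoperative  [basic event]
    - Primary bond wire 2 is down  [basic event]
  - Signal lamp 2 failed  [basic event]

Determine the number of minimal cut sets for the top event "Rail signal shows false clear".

5

Power stage down [AND]: one cut set from each child combined → 1 × 1 × 1 = 1 cut set(s).
Interlocking logic down [AND]: one cut set from each child combined → 1 × 1 = 1 cut set(s).
Vital path unavailable [AND]: one cut set from each child combined → 1 × 1 × 1 = 1 cut set(s).
Detection branch lost [OR]: union of children's cut sets → 4 cut set(s).
Signal drive unavailable [AND]: one cut set from each child combined → 1 × 1 × 4 × 1 = 4 cut set(s).
Rail signal shows false clear [OR]: union of children's cut sets → 5 cut set(s).
Minimal cut sets: {#1 cable trips, #2 interlocking CPU malfunctions, #2 power supply degraded, Auxiliary vital relay stuck, Emergency axle counter failed, Inboard signal lamp malfunctions, Primary bond wire 2 is down, Primary bond wire trips, Right insulated joint is out}; {#1 cable trips, #2 interlocking CPU malfunctions, #2 power supply degraded, Auxiliary vital relay stuck, Inboard signal lamp malfunctions, Primary bond wire 2 is down, Primary bond wire trips, Primary lamp driver is out, Right insulated joint is out}; {#1 cable trips, #2 interlocking CPU malfunctions, #2 power supply degraded, Auxiliary vital relay stuck, Forward track relay malfunctions, Inboard signal lamp malfunctions, Primary bond wire 2 is down, Primary bond wire trips, Right insulated joint is out}; {#1 cable trips, #2 interlocking CPU malfunctions, #2 power supply degraded, Auxiliary vital relay stuck, Forward power supply 2 is inoperative, Inboard signal lamp malfunctions, Primary bond wire 2 is down, Primary bond wire trips, Right insulated joint is out}; {Signal lamp 2 failed}.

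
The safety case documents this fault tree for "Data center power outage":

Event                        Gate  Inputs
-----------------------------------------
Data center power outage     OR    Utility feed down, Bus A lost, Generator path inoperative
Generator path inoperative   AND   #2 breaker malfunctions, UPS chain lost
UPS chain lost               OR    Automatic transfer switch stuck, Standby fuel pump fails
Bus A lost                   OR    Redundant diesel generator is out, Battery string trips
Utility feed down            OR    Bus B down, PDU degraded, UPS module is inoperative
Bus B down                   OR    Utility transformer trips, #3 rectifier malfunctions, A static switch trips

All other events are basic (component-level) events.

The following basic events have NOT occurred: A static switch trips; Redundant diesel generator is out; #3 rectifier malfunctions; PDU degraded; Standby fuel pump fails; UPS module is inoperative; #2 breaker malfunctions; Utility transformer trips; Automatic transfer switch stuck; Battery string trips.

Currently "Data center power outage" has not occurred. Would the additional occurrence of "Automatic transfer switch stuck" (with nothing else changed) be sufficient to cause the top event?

Counterfactual: set "Automatic transfer switch stuck" to occurred.
Bus B down [OR]: Utility transformer trips=not, #3 rectifier malfunctions=not, A static switch trips=not → no input occurs → does not occur.
Utility feed down [OR]: Bus B down=not, PDU degraded=not, UPS module is inoperative=not → no input occurs → does not occur.
Bus A lost [OR]: Redundant diesel generator is out=not, Battery string trips=not → no input occurs → does not occur.
UPS chain lost [OR]: Automatic transfer switch stuck=occurs, Standby fuel pump fails=not → at least one input occurs → occurs.
Generator path inoperative [AND]: #2 breaker malfunctions=not, UPS chain lost=occurs → not all inputs occur → does not occur.
Data center power outage [OR]: Utility feed down=not, Bus A lost=not, Generator path inoperative=not → no input occurs → does not occur.

No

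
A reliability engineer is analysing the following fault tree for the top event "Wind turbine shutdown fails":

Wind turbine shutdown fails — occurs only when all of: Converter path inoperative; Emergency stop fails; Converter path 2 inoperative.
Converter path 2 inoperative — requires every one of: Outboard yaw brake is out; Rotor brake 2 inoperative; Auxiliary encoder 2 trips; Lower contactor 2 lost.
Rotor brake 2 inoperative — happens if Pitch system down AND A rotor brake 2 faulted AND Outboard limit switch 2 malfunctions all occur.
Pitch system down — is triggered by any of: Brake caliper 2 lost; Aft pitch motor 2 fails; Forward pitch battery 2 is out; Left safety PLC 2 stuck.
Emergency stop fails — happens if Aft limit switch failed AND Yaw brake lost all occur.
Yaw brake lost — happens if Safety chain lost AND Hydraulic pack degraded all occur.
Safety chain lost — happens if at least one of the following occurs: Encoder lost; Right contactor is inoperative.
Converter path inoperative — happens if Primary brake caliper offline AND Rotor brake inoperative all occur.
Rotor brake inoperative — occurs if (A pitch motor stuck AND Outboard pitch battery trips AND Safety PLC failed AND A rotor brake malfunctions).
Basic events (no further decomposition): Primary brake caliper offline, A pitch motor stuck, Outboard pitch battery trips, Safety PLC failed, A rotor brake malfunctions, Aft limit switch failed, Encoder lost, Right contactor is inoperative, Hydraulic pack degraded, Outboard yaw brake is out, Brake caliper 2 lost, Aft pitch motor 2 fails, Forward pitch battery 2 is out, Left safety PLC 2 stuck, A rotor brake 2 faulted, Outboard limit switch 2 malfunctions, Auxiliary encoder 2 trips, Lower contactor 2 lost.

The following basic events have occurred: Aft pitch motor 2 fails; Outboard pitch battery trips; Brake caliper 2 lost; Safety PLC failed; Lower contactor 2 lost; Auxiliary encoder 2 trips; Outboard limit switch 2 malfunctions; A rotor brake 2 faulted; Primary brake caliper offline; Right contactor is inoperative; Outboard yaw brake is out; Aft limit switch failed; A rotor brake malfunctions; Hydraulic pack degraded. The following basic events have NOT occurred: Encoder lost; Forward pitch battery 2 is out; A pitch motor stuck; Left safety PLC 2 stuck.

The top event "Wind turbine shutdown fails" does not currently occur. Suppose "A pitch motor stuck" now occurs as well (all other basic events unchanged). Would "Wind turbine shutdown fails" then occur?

Counterfactual: set "A pitch motor stuck" to occurred.
Rotor brake inoperative [AND]: A pitch motor stuck=occurs, Outboard pitch battery trips=occurs, Safety PLC failed=occurs, A rotor brake malfunctions=occurs → all inputs occur → occurs.
Converter path inoperative [AND]: Primary brake caliper offline=occurs, Rotor brake inoperative=occurs → all inputs occur → occurs.
Safety chain lost [OR]: Encoder lost=not, Right contactor is inoperative=occurs → at least one input occurs → occurs.
Yaw brake lost [AND]: Safety chain lost=occurs, Hydraulic pack degraded=occurs → all inputs occur → occurs.
Emergency stop fails [AND]: Aft limit switch failed=occurs, Yaw brake lost=occurs → all inputs occur → occurs.
Pitch system down [OR]: Brake caliper 2 lost=occurs, Aft pitch motor 2 fails=occurs, Forward pitch battery 2 is out=not, Left safety PLC 2 stuck=not → at least one input occurs → occurs.
Rotor brake 2 inoperative [AND]: Pitch system down=occurs, A rotor brake 2 faulted=occurs, Outboard limit switch 2 malfunctions=occurs → all inputs occur → occurs.
Converter path 2 inoperative [AND]: Outboard yaw brake is out=occurs, Rotor brake 2 inoperative=occurs, Auxiliary encoder 2 trips=occurs, Lower contactor 2 lost=occurs → all inputs occur → occurs.
Wind turbine shutdown fails [AND]: Converter path inoperative=occurs, Emergency stop fails=occurs, Converter path 2 inoperative=occurs → all inputs occur → occurs.

Yes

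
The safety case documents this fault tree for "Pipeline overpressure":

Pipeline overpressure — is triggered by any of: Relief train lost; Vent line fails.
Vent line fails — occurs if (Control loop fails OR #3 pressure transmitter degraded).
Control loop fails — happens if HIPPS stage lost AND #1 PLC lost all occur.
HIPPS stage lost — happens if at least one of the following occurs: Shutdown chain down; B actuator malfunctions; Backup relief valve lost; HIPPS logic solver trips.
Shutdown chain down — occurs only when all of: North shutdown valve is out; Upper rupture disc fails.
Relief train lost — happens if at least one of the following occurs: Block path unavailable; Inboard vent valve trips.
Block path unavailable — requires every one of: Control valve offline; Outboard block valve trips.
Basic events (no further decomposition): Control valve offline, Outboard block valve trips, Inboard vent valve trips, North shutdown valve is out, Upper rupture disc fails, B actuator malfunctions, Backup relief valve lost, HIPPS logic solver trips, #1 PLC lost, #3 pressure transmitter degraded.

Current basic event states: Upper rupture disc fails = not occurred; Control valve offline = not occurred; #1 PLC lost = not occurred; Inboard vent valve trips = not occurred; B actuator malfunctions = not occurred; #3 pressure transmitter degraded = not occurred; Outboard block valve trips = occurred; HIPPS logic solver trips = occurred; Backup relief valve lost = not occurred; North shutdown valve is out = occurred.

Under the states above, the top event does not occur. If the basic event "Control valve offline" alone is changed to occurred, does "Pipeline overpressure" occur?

Yes

Counterfactual: set "Control valve offline" to occurred.
Block path unavailable [AND]: Control valve offline=occurs, Outboard block valve trips=occurs → all inputs occur → occurs.
Relief train lost [OR]: Block path unavailable=occurs, Inboard vent valve trips=not → at least one input occurs → occurs.
Shutdown chain down [AND]: North shutdown valve is out=occurs, Upper rupture disc fails=not → not all inputs occur → does not occur.
HIPPS stage lost [OR]: Shutdown chain down=not, B actuator malfunctions=not, Backup relief valve lost=not, HIPPS logic solver trips=occurs → at least one input occurs → occurs.
Control loop fails [AND]: HIPPS stage lost=occurs, #1 PLC lost=not → not all inputs occur → does not occur.
Vent line fails [OR]: Control loop fails=not, #3 pressure transmitter degraded=not → no input occurs → does not occur.
Pipeline overpressure [OR]: Relief train lost=occurs, Vent line fails=not → at least one input occurs → occurs.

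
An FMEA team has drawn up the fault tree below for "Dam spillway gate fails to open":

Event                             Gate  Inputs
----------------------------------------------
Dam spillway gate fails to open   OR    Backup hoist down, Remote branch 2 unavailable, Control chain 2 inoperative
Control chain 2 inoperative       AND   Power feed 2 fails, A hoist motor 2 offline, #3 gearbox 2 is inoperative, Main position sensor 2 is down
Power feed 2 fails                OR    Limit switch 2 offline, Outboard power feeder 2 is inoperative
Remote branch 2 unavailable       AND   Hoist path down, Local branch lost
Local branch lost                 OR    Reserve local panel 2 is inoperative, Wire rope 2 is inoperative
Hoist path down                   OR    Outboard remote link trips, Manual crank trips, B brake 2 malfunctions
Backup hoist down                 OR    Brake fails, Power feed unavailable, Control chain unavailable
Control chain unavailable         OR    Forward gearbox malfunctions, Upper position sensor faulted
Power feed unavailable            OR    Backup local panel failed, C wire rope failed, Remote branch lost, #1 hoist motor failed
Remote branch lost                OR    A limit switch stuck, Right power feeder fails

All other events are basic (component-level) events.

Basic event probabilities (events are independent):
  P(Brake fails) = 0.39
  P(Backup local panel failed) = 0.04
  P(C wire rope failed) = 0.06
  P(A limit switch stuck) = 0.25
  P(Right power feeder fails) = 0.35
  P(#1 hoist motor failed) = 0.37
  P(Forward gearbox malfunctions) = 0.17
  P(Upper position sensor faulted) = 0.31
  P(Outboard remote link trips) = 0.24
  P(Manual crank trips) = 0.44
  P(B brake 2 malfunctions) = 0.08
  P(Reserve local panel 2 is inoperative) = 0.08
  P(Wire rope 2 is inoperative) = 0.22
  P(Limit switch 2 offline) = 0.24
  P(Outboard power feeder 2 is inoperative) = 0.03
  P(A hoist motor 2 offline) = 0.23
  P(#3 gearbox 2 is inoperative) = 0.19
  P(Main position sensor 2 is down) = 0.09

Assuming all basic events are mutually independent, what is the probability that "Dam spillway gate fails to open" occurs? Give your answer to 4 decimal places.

0.9199

P(Remote branch lost) [OR] = 1 − (1−0.25) × (1−0.35) = 0.512500
P(Power feed unavailable) [OR] = 1 − (1−0.04) × (1−0.06) × (1−0.512500) × (1−0.37) = 0.722850
P(Control chain unavailable) [OR] = 1 − (1−0.17) × (1−0.31) = 0.427300
P(Backup hoist down) [OR] = 1 − (1−0.39) × (1−0.722850) × (1−0.427300) = 0.903178
P(Hoist path down) [OR] = 1 − (1−0.24) × (1−0.44) × (1−0.08) = 0.608448
P(Local branch lost) [OR] = 1 − (1−0.08) × (1−0.22) = 0.282400
P(Remote branch 2 unavailable) [AND] = 0.608448 × 0.282400 = 0.171826
P(Power feed 2 fails) [OR] = 1 − (1−0.24) × (1−0.03) = 0.262800
P(Control chain 2 inoperative) [AND] = 0.262800 × 0.23 × 0.19 × 0.09 = 0.001034
P(Dam spillway gate fails to open) [OR] = 1 − (1−0.903178) × (1−0.171826) × (1−0.001034) = 0.919897
Rounded to 4 decimal places: P(Dam spillway gate fails to open) ≈ 0.9199.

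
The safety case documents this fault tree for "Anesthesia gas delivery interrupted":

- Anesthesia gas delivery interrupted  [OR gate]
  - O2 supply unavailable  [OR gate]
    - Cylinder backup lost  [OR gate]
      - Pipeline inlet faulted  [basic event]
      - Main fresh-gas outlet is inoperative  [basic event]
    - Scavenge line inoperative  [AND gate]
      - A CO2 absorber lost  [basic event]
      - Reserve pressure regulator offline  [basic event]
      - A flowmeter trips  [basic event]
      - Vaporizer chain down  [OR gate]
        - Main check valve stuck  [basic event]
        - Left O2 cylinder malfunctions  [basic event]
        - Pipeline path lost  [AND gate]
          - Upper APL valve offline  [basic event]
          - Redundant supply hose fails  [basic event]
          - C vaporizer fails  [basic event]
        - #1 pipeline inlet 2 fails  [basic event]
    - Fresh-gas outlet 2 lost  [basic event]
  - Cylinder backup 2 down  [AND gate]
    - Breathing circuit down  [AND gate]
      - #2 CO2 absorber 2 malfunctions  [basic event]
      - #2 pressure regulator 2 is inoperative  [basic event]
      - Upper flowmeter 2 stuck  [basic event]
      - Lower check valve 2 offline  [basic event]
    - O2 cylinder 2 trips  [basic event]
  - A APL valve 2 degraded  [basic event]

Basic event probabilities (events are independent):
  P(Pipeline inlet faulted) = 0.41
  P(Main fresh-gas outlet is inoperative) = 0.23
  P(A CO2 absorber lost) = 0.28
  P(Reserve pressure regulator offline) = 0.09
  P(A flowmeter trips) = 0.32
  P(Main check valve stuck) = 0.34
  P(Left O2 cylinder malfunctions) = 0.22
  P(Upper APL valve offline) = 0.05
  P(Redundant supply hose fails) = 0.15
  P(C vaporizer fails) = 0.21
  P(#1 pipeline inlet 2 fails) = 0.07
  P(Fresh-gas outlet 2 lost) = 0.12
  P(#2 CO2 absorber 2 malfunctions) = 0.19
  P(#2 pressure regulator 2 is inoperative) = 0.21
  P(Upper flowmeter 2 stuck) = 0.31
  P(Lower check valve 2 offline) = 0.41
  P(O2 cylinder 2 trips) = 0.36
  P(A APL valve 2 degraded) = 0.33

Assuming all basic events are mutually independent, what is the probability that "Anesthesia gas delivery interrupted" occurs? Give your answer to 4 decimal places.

P(Cylinder backup lost) [OR] = 1 − (1−0.41) × (1−0.23) = 0.545700
P(Pipeline path lost) [AND] = 0.05 × 0.15 × 0.21 = 0.001575
P(Vaporizer chain down) [OR] = 1 − (1−0.34) × (1−0.22) × (1−0.001575) × (1−0.07) = 0.521990
P(Scavenge line inoperative) [AND] = 0.28 × 0.09 × 0.32 × 0.521990 = 0.004209
P(O2 supply unavailable) [OR] = 1 − (1−0.545700) × (1−0.004209) × (1−0.12) = 0.601899
P(Breathing circuit down) [AND] = 0.19 × 0.21 × 0.31 × 0.41 = 0.005071
P(Cylinder backup 2 down) [AND] = 0.005071 × 0.36 = 0.001826
P(Anesthesia gas delivery interrupted) [OR] = 1 − (1−0.601899) × (1−0.001826) × (1−0.33) = 0.733759
Rounded to 4 decimal places: P(Anesthesia gas delivery interrupted) ≈ 0.7338.

0.7338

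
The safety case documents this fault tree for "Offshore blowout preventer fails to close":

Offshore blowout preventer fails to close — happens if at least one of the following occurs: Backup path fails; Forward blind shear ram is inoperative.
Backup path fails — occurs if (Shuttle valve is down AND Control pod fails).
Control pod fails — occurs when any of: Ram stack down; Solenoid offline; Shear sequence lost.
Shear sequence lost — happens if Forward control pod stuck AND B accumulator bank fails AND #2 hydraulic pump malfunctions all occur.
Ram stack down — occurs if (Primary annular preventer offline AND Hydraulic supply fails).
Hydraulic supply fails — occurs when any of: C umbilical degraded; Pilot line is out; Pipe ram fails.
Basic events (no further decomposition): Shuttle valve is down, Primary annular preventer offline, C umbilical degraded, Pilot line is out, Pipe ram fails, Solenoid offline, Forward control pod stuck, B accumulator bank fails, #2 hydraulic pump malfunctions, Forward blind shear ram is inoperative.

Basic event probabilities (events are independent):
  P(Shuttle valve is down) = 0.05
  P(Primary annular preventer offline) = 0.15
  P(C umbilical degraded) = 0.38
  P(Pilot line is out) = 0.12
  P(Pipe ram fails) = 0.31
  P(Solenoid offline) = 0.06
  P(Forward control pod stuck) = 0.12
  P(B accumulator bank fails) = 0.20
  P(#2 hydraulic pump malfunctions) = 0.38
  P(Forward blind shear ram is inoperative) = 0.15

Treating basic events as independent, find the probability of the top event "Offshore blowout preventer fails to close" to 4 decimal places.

P(Hydraulic supply fails) [OR] = 1 − (1−0.38) × (1−0.12) × (1−0.31) = 0.623536
P(Ram stack down) [AND] = 0.15 × 0.623536 = 0.093530
P(Shear sequence lost) [AND] = 0.12 × 0.20 × 0.38 = 0.009120
P(Control pod fails) [OR] = 1 − (1−0.093530) × (1−0.06) × (1−0.009120) = 0.155689
P(Backup path fails) [AND] = 0.05 × 0.155689 = 0.007784
P(Offshore blowout preventer fails to close) [OR] = 1 − (1−0.007784) × (1−0.15) = 0.156616
Rounded to 4 decimal places: P(Offshore blowout preventer fails to close) ≈ 0.1566.

0.1566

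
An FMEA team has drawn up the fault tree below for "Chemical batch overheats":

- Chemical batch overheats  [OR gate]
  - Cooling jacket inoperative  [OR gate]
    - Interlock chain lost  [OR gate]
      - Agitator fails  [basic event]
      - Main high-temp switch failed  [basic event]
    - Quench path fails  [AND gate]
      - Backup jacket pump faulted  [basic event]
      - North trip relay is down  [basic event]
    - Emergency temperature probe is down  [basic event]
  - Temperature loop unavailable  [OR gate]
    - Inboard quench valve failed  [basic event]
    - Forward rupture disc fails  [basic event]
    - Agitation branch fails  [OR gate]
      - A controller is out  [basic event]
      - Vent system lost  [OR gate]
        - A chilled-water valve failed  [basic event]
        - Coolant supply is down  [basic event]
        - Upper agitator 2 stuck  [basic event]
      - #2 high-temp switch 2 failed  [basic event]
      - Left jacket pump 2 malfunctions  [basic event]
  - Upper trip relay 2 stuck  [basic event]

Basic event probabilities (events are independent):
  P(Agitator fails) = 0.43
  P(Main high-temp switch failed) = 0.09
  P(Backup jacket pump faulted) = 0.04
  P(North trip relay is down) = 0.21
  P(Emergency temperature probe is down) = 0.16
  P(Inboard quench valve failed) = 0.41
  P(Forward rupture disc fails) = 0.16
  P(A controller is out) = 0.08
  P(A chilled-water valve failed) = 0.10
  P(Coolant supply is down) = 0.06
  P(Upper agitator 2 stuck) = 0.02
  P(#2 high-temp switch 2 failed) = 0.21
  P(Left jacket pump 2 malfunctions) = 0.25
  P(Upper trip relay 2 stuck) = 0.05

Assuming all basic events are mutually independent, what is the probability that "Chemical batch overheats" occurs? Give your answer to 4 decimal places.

0.9081

P(Interlock chain lost) [OR] = 1 − (1−0.43) × (1−0.09) = 0.481300
P(Quench path fails) [AND] = 0.04 × 0.21 = 0.008400
P(Cooling jacket inoperative) [OR] = 1 − (1−0.481300) × (1−0.008400) × (1−0.16) = 0.567952
P(Vent system lost) [OR] = 1 − (1−0.10) × (1−0.06) × (1−0.02) = 0.170920
P(Agitation branch fails) [OR] = 1 − (1−0.08) × (1−0.170920) × (1−0.21) × (1−0.25) = 0.548068
P(Temperature loop unavailable) [OR] = 1 − (1−0.41) × (1−0.16) × (1−0.548068) = 0.776023
P(Chemical batch overheats) [OR] = 1 − (1−0.567952) × (1−0.776023) × (1−0.05) = 0.908070
Rounded to 4 decimal places: P(Chemical batch overheats) ≈ 0.9081.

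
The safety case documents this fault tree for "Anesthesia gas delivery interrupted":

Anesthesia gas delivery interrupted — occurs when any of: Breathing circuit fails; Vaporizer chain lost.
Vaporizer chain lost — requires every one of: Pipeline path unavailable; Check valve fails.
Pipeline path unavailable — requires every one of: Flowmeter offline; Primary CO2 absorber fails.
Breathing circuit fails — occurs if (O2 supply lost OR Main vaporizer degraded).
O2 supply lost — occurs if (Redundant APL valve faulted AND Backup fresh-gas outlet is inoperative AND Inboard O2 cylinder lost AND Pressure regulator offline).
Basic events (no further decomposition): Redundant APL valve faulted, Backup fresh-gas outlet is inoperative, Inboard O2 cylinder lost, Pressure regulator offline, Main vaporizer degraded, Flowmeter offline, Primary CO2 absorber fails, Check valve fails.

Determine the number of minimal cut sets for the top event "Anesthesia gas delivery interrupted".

3

O2 supply lost [AND]: one cut set from each child combined → 1 × 1 × 1 × 1 = 1 cut set(s).
Breathing circuit fails [OR]: union of children's cut sets → 2 cut set(s).
Pipeline path unavailable [AND]: one cut set from each child combined → 1 × 1 = 1 cut set(s).
Vaporizer chain lost [AND]: one cut set from each child combined → 1 × 1 = 1 cut set(s).
Anesthesia gas delivery interrupted [OR]: union of children's cut sets → 3 cut set(s).
Minimal cut sets: {Backup fresh-gas outlet is inoperative, Inboard O2 cylinder lost, Pressure regulator offline, Redundant APL valve faulted}; {Main vaporizer degraded}; {Check valve fails, Flowmeter offline, Primary CO2 absorber fails}.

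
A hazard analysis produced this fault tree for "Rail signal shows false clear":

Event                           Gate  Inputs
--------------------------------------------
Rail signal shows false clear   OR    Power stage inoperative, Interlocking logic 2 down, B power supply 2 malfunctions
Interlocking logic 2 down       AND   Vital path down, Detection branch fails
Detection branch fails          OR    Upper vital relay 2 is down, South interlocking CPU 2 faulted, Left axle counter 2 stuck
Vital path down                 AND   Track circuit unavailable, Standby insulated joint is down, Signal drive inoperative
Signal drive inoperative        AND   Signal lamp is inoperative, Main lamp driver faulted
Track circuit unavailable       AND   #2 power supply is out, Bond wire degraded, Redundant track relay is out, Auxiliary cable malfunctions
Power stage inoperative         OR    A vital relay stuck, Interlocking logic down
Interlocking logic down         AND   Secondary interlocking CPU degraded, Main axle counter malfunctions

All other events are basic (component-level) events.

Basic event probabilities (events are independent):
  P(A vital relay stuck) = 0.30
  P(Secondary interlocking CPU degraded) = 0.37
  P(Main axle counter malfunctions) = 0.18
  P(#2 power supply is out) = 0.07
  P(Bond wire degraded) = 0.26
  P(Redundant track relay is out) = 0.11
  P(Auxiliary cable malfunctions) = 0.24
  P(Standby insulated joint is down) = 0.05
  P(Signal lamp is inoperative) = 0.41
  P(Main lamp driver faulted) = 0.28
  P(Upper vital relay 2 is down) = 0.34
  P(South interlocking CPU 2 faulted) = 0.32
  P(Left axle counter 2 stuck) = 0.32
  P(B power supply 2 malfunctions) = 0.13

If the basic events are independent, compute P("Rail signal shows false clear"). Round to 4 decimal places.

P(Interlocking logic down) [AND] = 0.37 × 0.18 = 0.066600
P(Power stage inoperative) [OR] = 1 − (1−0.30) × (1−0.066600) = 0.346620
P(Track circuit unavailable) [AND] = 0.07 × 0.26 × 0.11 × 0.24 = 0.000480
P(Signal drive inoperative) [AND] = 0.41 × 0.28 = 0.114800
P(Vital path down) [AND] = 0.000480 × 0.05 × 0.114800 = 0.000003
P(Detection branch fails) [OR] = 1 − (1−0.34) × (1−0.32) × (1−0.32) = 0.694816
P(Interlocking logic 2 down) [AND] = 0.000003 × 0.694816 = 0.000002
P(Rail signal shows false clear) [OR] = 1 − (1−0.346620) × (1−0.000002) × (1−0.13) = 0.431561
Rounded to 4 decimal places: P(Rail signal shows false clear) ≈ 0.4316.

0.4316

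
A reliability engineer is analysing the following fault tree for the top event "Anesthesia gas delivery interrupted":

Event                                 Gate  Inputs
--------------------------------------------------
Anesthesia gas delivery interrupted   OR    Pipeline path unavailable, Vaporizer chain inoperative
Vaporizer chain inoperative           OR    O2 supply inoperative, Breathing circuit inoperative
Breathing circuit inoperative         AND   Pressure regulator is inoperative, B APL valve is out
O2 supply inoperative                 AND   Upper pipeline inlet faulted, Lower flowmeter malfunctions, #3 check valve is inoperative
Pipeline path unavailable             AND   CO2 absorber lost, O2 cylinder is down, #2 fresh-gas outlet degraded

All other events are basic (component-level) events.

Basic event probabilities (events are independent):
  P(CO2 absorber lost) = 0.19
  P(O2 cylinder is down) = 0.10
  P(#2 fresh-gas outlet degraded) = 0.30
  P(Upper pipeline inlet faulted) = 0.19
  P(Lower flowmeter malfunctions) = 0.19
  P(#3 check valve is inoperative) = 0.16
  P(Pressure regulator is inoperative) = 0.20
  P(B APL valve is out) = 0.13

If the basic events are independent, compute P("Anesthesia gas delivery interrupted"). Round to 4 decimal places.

0.0371

P(Pipeline path unavailable) [AND] = 0.19 × 0.10 × 0.30 = 0.005700
P(O2 supply inoperative) [AND] = 0.19 × 0.19 × 0.16 = 0.005776
P(Breathing circuit inoperative) [AND] = 0.20 × 0.13 = 0.026000
P(Vaporizer chain inoperative) [OR] = 1 − (1−0.005776) × (1−0.026000) = 0.031626
P(Anesthesia gas delivery interrupted) [OR] = 1 − (1−0.005700) × (1−0.031626) = 0.037146
Rounded to 4 decimal places: P(Anesthesia gas delivery interrupted) ≈ 0.0371.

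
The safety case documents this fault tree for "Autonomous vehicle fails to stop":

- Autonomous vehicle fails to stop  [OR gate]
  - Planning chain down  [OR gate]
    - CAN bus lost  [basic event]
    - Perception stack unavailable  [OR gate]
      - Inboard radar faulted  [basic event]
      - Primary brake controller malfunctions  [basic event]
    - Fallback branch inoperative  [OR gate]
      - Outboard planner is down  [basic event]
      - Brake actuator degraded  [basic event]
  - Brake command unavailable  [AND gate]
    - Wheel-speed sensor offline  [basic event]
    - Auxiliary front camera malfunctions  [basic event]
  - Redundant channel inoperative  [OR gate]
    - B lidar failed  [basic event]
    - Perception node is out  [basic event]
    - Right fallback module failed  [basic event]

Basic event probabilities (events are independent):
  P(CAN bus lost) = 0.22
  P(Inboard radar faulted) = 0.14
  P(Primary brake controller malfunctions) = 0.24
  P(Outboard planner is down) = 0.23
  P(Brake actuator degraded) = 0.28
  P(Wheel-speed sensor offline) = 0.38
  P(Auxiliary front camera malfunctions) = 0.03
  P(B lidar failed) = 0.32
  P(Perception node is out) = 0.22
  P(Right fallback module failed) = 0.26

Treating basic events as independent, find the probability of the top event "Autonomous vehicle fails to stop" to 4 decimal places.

P(Perception stack unavailable) [OR] = 1 − (1−0.14) × (1−0.24) = 0.346400
P(Fallback branch inoperative) [OR] = 1 − (1−0.23) × (1−0.28) = 0.445600
P(Planning chain down) [OR] = 1 − (1−0.22) × (1−0.346400) × (1−0.445600) = 0.717362
P(Brake command unavailable) [AND] = 0.38 × 0.03 = 0.011400
P(Redundant channel inoperative) [OR] = 1 − (1−0.32) × (1−0.22) × (1−0.26) = 0.607504
P(Autonomous vehicle fails to stop) [OR] = 1 − (1−0.717362) × (1−0.011400) × (1−0.607504) = 0.890330
Rounded to 4 decimal places: P(Autonomous vehicle fails to stop) ≈ 0.8903.

0.8903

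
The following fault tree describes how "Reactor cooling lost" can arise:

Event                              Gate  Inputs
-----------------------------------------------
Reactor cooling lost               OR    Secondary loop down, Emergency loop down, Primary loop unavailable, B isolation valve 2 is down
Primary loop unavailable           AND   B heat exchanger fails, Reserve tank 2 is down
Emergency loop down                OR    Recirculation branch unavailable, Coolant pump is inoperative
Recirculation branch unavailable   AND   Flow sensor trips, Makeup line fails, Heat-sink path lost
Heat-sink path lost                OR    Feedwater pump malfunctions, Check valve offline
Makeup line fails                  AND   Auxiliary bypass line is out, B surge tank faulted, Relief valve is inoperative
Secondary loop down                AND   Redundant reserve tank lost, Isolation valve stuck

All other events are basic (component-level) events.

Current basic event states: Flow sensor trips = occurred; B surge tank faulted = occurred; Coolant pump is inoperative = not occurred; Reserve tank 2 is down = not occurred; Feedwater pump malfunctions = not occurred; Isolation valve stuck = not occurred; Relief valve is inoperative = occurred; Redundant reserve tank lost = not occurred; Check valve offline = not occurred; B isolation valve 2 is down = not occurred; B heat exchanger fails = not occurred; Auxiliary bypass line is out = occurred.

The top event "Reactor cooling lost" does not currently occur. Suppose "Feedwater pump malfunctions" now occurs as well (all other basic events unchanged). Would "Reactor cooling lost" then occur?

Yes

Counterfactual: set "Feedwater pump malfunctions" to occurred.
Secondary loop down [AND]: Redundant reserve tank lost=not, Isolation valve stuck=not → not all inputs occur → does not occur.
Makeup line fails [AND]: Auxiliary bypass line is out=occurs, B surge tank faulted=occurs, Relief valve is inoperative=occurs → all inputs occur → occurs.
Heat-sink path lost [OR]: Feedwater pump malfunctions=occurs, Check valve offline=not → at least one input occurs → occurs.
Recirculation branch unavailable [AND]: Flow sensor trips=occurs, Makeup line fails=occurs, Heat-sink path lost=occurs → all inputs occur → occurs.
Emergency loop down [OR]: Recirculation branch unavailable=occurs, Coolant pump is inoperative=not → at least one input occurs → occurs.
Primary loop unavailable [AND]: B heat exchanger fails=not, Reserve tank 2 is down=not → not all inputs occur → does not occur.
Reactor cooling lost [OR]: Secondary loop down=not, Emergency loop down=occurs, Primary loop unavailable=not, B isolation valve 2 is down=not → at least one input occurs → occurs.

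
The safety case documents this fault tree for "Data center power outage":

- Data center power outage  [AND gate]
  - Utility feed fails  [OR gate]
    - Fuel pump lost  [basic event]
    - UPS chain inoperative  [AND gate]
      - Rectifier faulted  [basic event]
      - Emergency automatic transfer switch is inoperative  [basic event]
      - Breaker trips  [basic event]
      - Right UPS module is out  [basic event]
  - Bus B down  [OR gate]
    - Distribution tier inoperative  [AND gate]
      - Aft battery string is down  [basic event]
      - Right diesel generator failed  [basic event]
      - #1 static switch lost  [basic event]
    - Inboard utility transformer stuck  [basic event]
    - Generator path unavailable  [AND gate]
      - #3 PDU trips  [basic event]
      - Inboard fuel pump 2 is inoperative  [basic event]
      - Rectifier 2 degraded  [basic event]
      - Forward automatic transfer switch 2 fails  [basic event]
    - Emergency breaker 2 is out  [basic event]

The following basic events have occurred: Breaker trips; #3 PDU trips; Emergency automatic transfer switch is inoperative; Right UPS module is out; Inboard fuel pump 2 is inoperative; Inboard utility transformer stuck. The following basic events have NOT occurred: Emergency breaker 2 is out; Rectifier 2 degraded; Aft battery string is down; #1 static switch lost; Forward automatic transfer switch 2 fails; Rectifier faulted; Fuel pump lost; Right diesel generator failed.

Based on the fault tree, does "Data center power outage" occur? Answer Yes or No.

UPS chain inoperative [AND]: Rectifier faulted=not, Emergency automatic transfer switch is inoperative=occurs, Breaker trips=occurs, Right UPS module is out=occurs → not all inputs occur → does not occur.
Utility feed fails [OR]: Fuel pump lost=not, UPS chain inoperative=not → no input occurs → does not occur.
Distribution tier inoperative [AND]: Aft battery string is down=not, Right diesel generator failed=not, #1 static switch lost=not → not all inputs occur → does not occur.
Generator path unavailable [AND]: #3 PDU trips=occurs, Inboard fuel pump 2 is inoperative=occurs, Rectifier 2 degraded=not, Forward automatic transfer switch 2 fails=not → not all inputs occur → does not occur.
Bus B down [OR]: Distribution tier inoperative=not, Inboard utility transformer stuck=occurs, Generator path unavailable=not, Emergency breaker 2 is out=not → at least one input occurs → occurs.
Data center power outage [AND]: Utility feed fails=not, Bus B down=occurs → not all inputs occur → does not occur.

No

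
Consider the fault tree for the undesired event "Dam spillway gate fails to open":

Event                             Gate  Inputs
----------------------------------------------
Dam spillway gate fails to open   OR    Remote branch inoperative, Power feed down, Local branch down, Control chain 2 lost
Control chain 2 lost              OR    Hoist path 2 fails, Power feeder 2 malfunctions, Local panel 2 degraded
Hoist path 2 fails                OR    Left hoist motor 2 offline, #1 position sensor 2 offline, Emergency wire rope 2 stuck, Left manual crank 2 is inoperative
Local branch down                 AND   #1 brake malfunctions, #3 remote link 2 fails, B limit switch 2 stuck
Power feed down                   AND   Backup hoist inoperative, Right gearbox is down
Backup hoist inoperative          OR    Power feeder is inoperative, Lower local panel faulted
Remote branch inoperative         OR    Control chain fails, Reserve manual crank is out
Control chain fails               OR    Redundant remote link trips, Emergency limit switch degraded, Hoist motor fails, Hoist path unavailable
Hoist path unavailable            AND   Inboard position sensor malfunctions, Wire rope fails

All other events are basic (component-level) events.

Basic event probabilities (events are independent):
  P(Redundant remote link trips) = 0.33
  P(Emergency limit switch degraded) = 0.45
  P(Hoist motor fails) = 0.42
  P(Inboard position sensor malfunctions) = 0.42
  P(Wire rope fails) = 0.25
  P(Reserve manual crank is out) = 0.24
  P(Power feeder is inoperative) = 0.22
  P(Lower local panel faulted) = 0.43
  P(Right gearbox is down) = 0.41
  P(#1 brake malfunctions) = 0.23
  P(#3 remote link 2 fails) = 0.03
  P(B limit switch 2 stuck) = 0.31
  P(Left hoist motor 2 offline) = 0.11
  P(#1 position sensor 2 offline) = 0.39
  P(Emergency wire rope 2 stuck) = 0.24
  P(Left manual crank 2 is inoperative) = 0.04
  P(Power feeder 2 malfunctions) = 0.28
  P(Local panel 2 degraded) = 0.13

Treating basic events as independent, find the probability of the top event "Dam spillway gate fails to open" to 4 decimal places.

P(Hoist path unavailable) [AND] = 0.42 × 0.25 = 0.105000
P(Control chain fails) [OR] = 1 − (1−0.33) × (1−0.45) × (1−0.42) × (1−0.105000) = 0.808712
P(Remote branch inoperative) [OR] = 1 − (1−0.808712) × (1−0.24) = 0.854621
P(Backup hoist inoperative) [OR] = 1 − (1−0.22) × (1−0.43) = 0.555400
P(Power feed down) [AND] = 0.555400 × 0.41 = 0.227714
P(Local branch down) [AND] = 0.23 × 0.03 × 0.31 = 0.002139
P(Hoist path 2 fails) [OR] = 1 − (1−0.11) × (1−0.39) × (1−0.24) × (1−0.04) = 0.603900
P(Control chain 2 lost) [OR] = 1 − (1−0.603900) × (1−0.28) × (1−0.13) = 0.751883
P(Dam spillway gate fails to open) [OR] = 1 − (1−0.854621) × (1−0.227714) × (1−0.002139) × (1−0.751883) = 0.972202
Rounded to 4 decimal places: P(Dam spillway gate fails to open) ≈ 0.9722.

0.9722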